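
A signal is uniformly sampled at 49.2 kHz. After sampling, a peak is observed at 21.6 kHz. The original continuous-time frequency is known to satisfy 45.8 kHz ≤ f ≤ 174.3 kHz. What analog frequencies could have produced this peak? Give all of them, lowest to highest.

70.8 kHz, 76.8 kHz, 120 kHz, 126 kHz, 169.2 kHz

Frequencies that alias to 21.6 kHz are k·fs ± 21.6 kHz for integer k ≥ 0.
k=0: 21.6 kHz.
k=1: 27.6 kHz, 70.8 kHz.
k=2: 76.8 kHz, 120 kHz.
k=3: 126 kHz, 169.2 kHz.
k=4: 175.2 kHz, 218.4 kHz.
Within [45.8 kHz, 174.3 kHz]: 70.8 kHz, 76.8 kHz, 120 kHz, 126 kHz, 169.2 kHz.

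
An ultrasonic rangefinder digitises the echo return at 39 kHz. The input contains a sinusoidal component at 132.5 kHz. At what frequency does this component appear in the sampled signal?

15.5 kHz

132.5 kHz mod fs = 15.5 kHz.
15.5 kHz ≤ fs/2 = 19.5 kHz, appears at 15.5 kHz.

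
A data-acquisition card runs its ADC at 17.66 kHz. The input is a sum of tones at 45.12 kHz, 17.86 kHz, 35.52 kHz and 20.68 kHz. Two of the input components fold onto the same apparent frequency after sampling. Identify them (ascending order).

17.86 kHz, 35.52 kHz

fs/2 = 8.83 kHz.
45.12 kHz mod fs = 9.8 kHz.
9.8 kHz > fs/2 = 8.83 kHz, folds to fs − 9.8 kHz = 7.86 kHz.
17.86 kHz mod fs = 0.2 kHz.
0.2 kHz ≤ fs/2 = 8.83 kHz, appears at 0.2 kHz.
35.52 kHz mod fs = 0.2 kHz.
0.2 kHz ≤ fs/2 = 8.83 kHz, appears at 0.2 kHz.
20.68 kHz mod fs = 3.02 kHz.
3.02 kHz ≤ fs/2 = 8.83 kHz, appears at 3.02 kHz.
17.86 kHz and 35.52 kHz both map to 0.2 kHz.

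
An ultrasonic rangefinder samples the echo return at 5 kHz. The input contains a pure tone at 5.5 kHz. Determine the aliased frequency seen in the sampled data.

0.5 kHz

5.5 kHz mod fs = 0.5 kHz.
0.5 kHz ≤ fs/2 = 2.5 kHz, appears at 0.5 kHz.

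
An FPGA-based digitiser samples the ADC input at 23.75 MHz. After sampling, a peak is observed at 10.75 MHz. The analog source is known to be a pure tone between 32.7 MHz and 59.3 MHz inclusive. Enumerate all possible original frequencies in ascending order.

34.5 MHz, 36.75 MHz, 58.25 MHz

Frequencies that alias to 10.75 MHz are k·fs ± 10.75 MHz for integer k ≥ 0.
k=0: 10.75 MHz.
k=1: 13 MHz, 34.5 MHz.
k=2: 36.75 MHz, 58.25 MHz.
k=3: 60.5 MHz, 82 MHz.
Within [32.7 MHz, 59.3 MHz]: 34.5 MHz, 36.75 MHz, 58.25 MHz.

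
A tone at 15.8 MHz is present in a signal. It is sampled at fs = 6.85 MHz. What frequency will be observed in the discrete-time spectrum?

15.8 MHz mod fs = 2.1 MHz.
2.1 MHz ≤ fs/2 = 3.425 MHz, appears at 2.1 MHz.

2.1 MHz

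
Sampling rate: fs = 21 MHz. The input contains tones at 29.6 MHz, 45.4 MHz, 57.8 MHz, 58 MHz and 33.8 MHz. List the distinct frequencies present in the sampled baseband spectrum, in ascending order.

fs/2 = 10.5 MHz.
29.6 MHz mod fs = 8.6 MHz.
8.6 MHz ≤ fs/2 = 10.5 MHz, appears at 8.6 MHz.
45.4 MHz mod fs = 3.4 MHz.
3.4 MHz ≤ fs/2 = 10.5 MHz, appears at 3.4 MHz.
57.8 MHz mod fs = 15.8 MHz.
15.8 MHz > fs/2 = 10.5 MHz, folds to fs − 15.8 MHz = 5.2 MHz.
58 MHz mod fs = 16 MHz.
16 MHz > fs/2 = 10.5 MHz, folds to fs − 16 MHz = 5 MHz.
33.8 MHz mod fs = 12.8 MHz.
12.8 MHz > fs/2 = 10.5 MHz, folds to fs − 12.8 MHz = 8.2 MHz.
Distinct values: {3.4 MHz, 5 MHz, 5.2 MHz, 8.2 MHz, 8.6 MHz}.

3.4 MHz, 5 MHz, 5.2 MHz, 8.2 MHz, 8.6 MHz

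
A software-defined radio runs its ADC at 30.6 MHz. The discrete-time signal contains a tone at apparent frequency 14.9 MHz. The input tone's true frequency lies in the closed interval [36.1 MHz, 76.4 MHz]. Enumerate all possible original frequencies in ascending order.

45.5 MHz, 46.3 MHz, 76.1 MHz

Frequencies that alias to 14.9 MHz are k·fs ± 14.9 MHz for integer k ≥ 0.
k=0: 14.9 MHz.
k=1: 15.7 MHz, 45.5 MHz.
k=2: 46.3 MHz, 76.1 MHz.
k=3: 76.9 MHz, 106.7 MHz.
Within [36.1 MHz, 76.4 MHz]: 45.5 MHz, 46.3 MHz, 76.1 MHz.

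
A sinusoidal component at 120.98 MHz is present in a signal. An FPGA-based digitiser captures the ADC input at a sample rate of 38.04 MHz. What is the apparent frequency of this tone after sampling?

6.86 MHz

120.98 MHz mod fs = 6.86 MHz.
6.86 MHz ≤ fs/2 = 19.02 MHz, appears at 6.86 MHz.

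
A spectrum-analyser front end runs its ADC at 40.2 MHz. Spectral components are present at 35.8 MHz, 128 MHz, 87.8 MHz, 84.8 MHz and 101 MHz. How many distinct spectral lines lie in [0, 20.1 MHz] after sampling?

3

fs/2 = 20.1 MHz.
35.8 MHz > fs/2 = 20.1 MHz, folds to fs − 35.8 MHz = 4.4 MHz.
128 MHz mod fs = 7.4 MHz.
7.4 MHz ≤ fs/2 = 20.1 MHz, appears at 7.4 MHz.
87.8 MHz mod fs = 7.4 MHz.
7.4 MHz ≤ fs/2 = 20.1 MHz, appears at 7.4 MHz.
84.8 MHz mod fs = 4.4 MHz.
4.4 MHz ≤ fs/2 = 20.1 MHz, appears at 4.4 MHz.
101 MHz mod fs = 20.6 MHz.
20.6 MHz > fs/2 = 20.1 MHz, folds to fs − 20.6 MHz = 19.6 MHz.
Distinct values: {4.4 MHz, 7.4 MHz, 19.6 MHz} → 3.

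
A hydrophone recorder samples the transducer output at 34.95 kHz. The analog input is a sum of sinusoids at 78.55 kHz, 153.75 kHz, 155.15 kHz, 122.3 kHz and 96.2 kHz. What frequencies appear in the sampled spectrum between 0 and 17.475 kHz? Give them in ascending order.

8.65 kHz, 13.95 kHz, 15.35 kHz, 17.45 kHz

fs/2 = 17.475 kHz.
78.55 kHz mod fs = 8.65 kHz.
8.65 kHz ≤ fs/2 = 17.475 kHz, appears at 8.65 kHz.
153.75 kHz mod fs = 13.95 kHz.
13.95 kHz ≤ fs/2 = 17.475 kHz, appears at 13.95 kHz.
155.15 kHz mod fs = 15.35 kHz.
15.35 kHz ≤ fs/2 = 17.475 kHz, appears at 15.35 kHz.
122.3 kHz mod fs = 17.45 kHz.
17.45 kHz ≤ fs/2 = 17.475 kHz, appears at 17.45 kHz.
96.2 kHz mod fs = 26.3 kHz.
26.3 kHz > fs/2 = 17.475 kHz, folds to fs − 26.3 kHz = 8.65 kHz.
Distinct values: {8.65 kHz, 13.95 kHz, 15.35 kHz, 17.45 kHz}.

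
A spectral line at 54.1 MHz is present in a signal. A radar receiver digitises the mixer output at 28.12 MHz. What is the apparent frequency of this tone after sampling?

54.1 MHz mod fs = 25.98 MHz.
25.98 MHz > fs/2 = 14.06 MHz, folds to fs − 25.98 MHz = 2.14 MHz.

2.14 MHz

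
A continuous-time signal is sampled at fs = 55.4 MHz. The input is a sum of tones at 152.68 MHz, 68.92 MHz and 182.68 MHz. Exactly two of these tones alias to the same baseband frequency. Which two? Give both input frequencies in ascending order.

fs/2 = 27.7 MHz.
152.68 MHz mod fs = 41.88 MHz.
41.88 MHz > fs/2 = 27.7 MHz, folds to fs − 41.88 MHz = 13.52 MHz.
68.92 MHz mod fs = 13.52 MHz.
13.52 MHz ≤ fs/2 = 27.7 MHz, appears at 13.52 MHz.
182.68 MHz mod fs = 16.48 MHz.
16.48 MHz ≤ fs/2 = 27.7 MHz, appears at 16.48 MHz.
68.92 MHz and 152.68 MHz both map to 13.52 MHz.

68.92 MHz, 152.68 MHz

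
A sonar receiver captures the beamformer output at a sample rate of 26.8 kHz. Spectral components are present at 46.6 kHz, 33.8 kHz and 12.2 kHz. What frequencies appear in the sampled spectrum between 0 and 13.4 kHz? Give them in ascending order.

fs/2 = 13.4 kHz.
46.6 kHz mod fs = 19.8 kHz.
19.8 kHz > fs/2 = 13.4 kHz, folds to fs − 19.8 kHz = 7 kHz.
33.8 kHz mod fs = 7 kHz.
7 kHz ≤ fs/2 = 13.4 kHz, appears at 7 kHz.
12.2 kHz ≤ fs/2 = 13.4 kHz, passes unchanged.
Distinct values: {7 kHz, 12.2 kHz}.

7 kHz, 12.2 kHz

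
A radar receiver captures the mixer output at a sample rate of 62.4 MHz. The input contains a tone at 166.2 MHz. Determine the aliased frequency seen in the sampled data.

21 MHz

166.2 MHz mod fs = 41.4 MHz.
41.4 MHz > fs/2 = 31.2 MHz, folds to fs − 41.4 MHz = 21 MHz.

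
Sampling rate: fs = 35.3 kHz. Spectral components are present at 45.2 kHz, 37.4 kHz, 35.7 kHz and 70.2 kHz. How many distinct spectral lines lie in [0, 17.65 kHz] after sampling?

fs/2 = 17.65 kHz.
45.2 kHz mod fs = 9.9 kHz.
9.9 kHz ≤ fs/2 = 17.65 kHz, appears at 9.9 kHz.
37.4 kHz mod fs = 2.1 kHz.
2.1 kHz ≤ fs/2 = 17.65 kHz, appears at 2.1 kHz.
35.7 kHz mod fs = 0.4 kHz.
0.4 kHz ≤ fs/2 = 17.65 kHz, appears at 0.4 kHz.
70.2 kHz mod fs = 34.9 kHz.
34.9 kHz > fs/2 = 17.65 kHz, folds to fs − 34.9 kHz = 0.4 kHz.
Distinct values: {0.4 kHz, 2.1 kHz, 9.9 kHz} → 3.

3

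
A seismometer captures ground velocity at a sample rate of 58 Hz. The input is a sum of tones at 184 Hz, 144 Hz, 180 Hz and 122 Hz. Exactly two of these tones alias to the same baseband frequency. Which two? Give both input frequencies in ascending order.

fs/2 = 29 Hz.
184 Hz mod fs = 10 Hz.
10 Hz ≤ fs/2 = 29 Hz, appears at 10 Hz.
144 Hz mod fs = 28 Hz.
28 Hz ≤ fs/2 = 29 Hz, appears at 28 Hz.
180 Hz mod fs = 6 Hz.
6 Hz ≤ fs/2 = 29 Hz, appears at 6 Hz.
122 Hz mod fs = 6 Hz.
6 Hz ≤ fs/2 = 29 Hz, appears at 6 Hz.
122 Hz and 180 Hz both map to 6 Hz.

122 Hz, 180 Hz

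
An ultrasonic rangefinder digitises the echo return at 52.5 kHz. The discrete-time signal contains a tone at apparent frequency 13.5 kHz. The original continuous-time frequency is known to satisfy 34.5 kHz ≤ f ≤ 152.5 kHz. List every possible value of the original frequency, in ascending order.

Frequencies that alias to 13.5 kHz are k·fs ± 13.5 kHz for integer k ≥ 0.
k=0: 13.5 kHz.
k=1: 39 kHz, 66 kHz.
k=2: 91.5 kHz, 118.5 kHz.
k=3: 144 kHz, 171 kHz.
k=4: 196.5 kHz, 223.5 kHz.
Within [34.5 kHz, 152.5 kHz]: 39 kHz, 66 kHz, 91.5 kHz, 118.5 kHz, 144 kHz.

39 kHz, 66 kHz, 91.5 kHz, 118.5 kHz, 144 kHz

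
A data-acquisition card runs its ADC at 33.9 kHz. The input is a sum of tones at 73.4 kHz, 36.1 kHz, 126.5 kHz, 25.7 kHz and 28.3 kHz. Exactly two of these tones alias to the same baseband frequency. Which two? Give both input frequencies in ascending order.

fs/2 = 16.95 kHz.
73.4 kHz mod fs = 5.6 kHz.
5.6 kHz ≤ fs/2 = 16.95 kHz, appears at 5.6 kHz.
36.1 kHz mod fs = 2.2 kHz.
2.2 kHz ≤ fs/2 = 16.95 kHz, appears at 2.2 kHz.
126.5 kHz mod fs = 24.8 kHz.
24.8 kHz > fs/2 = 16.95 kHz, folds to fs − 24.8 kHz = 9.1 kHz.
25.7 kHz > fs/2 = 16.95 kHz, folds to fs − 25.7 kHz = 8.2 kHz.
28.3 kHz > fs/2 = 16.95 kHz, folds to fs − 28.3 kHz = 5.6 kHz.
28.3 kHz and 73.4 kHz both map to 5.6 kHz.

28.3 kHz, 73.4 kHz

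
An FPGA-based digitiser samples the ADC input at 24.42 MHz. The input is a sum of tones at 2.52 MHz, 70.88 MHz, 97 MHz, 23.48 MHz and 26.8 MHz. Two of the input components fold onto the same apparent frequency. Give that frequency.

fs/2 = 12.21 MHz.
2.52 MHz ≤ fs/2 = 12.21 MHz, passes unchanged.
70.88 MHz mod fs = 22.04 MHz.
22.04 MHz > fs/2 = 12.21 MHz, folds to fs − 22.04 MHz = 2.38 MHz.
97 MHz mod fs = 23.74 MHz.
23.74 MHz > fs/2 = 12.21 MHz, folds to fs − 23.74 MHz = 0.68 MHz.
23.48 MHz > fs/2 = 12.21 MHz, folds to fs − 23.48 MHz = 0.94 MHz.
26.8 MHz mod fs = 2.38 MHz.
2.38 MHz ≤ fs/2 = 12.21 MHz, appears at 2.38 MHz.
26.8 MHz and 70.88 MHz both map to 2.38 MHz.

2.38 MHz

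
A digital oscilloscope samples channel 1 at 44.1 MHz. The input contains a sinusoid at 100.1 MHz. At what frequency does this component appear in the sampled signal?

100.1 MHz mod fs = 11.9 MHz.
11.9 MHz ≤ fs/2 = 22.05 MHz, appears at 11.9 MHz.

11.9 MHz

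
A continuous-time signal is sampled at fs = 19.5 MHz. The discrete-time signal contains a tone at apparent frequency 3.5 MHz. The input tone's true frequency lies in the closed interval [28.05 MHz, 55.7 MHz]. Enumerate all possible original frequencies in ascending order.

35.5 MHz, 42.5 MHz, 55 MHz

Frequencies that alias to 3.5 MHz are k·fs ± 3.5 MHz for integer k ≥ 0.
k=0: 3.5 MHz.
k=1: 16 MHz, 23 MHz.
k=2: 35.5 MHz, 42.5 MHz.
k=3: 55 MHz, 62 MHz.
k=4: 74.5 MHz, 81.5 MHz.
Within [28.05 MHz, 55.7 MHz]: 35.5 MHz, 42.5 MHz, 55 MHz.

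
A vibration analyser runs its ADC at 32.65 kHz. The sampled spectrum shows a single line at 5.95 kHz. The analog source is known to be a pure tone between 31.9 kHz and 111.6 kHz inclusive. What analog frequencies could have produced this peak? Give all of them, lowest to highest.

38.6 kHz, 59.35 kHz, 71.25 kHz, 92 kHz, 103.9 kHz

Frequencies that alias to 5.95 kHz are k·fs ± 5.95 kHz for integer k ≥ 0.
k=0: 5.95 kHz.
k=1: 26.7 kHz, 38.6 kHz.
k=2: 59.35 kHz, 71.25 kHz.
k=3: 92 kHz, 103.9 kHz.
k=4: 124.65 kHz, 136.55 kHz.
Within [31.9 kHz, 111.6 kHz]: 38.6 kHz, 59.35 kHz, 71.25 kHz, 92 kHz, 103.9 kHz.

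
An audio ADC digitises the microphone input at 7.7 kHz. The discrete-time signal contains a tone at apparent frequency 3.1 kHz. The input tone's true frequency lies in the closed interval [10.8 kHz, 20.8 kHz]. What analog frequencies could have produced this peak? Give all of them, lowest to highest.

10.8 kHz, 12.3 kHz, 18.5 kHz, 20 kHz

Frequencies that alias to 3.1 kHz are k·fs ± 3.1 kHz for integer k ≥ 0.
k=0: 3.1 kHz.
k=1: 4.6 kHz, 10.8 kHz.
k=2: 12.3 kHz, 18.5 kHz.
k=3: 20 kHz, 26.2 kHz.
k=4: 27.7 kHz, 33.9 kHz.
Within [10.8 kHz, 20.8 kHz]: 10.8 kHz, 12.3 kHz, 18.5 kHz, 20 kHz.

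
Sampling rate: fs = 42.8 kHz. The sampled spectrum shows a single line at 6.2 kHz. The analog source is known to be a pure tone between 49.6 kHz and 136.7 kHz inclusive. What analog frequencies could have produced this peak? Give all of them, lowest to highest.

79.4 kHz, 91.8 kHz, 122.2 kHz, 134.6 kHz

Frequencies that alias to 6.2 kHz are k·fs ± 6.2 kHz for integer k ≥ 0.
k=0: 6.2 kHz.
k=1: 36.6 kHz, 49 kHz.
k=2: 79.4 kHz, 91.8 kHz.
k=3: 122.2 kHz, 134.6 kHz.
k=4: 165 kHz, 177.4 kHz.
Within [49.6 kHz, 136.7 kHz]: 79.4 kHz, 91.8 kHz, 122.2 kHz, 134.6 kHz.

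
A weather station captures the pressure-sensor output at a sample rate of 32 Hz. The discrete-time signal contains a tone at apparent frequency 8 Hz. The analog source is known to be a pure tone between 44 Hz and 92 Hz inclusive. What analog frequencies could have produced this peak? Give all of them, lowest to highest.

Frequencies that alias to 8 Hz are k·fs ± 8 Hz for integer k ≥ 0.
k=0: 8 Hz.
k=1: 24 Hz, 40 Hz.
k=2: 56 Hz, 72 Hz.
k=3: 88 Hz, 104 Hz.
k=4: 120 Hz, 136 Hz.
Within [44 Hz, 92 Hz]: 56 Hz, 72 Hz, 88 Hz.

56 Hz, 72 Hz, 88 Hz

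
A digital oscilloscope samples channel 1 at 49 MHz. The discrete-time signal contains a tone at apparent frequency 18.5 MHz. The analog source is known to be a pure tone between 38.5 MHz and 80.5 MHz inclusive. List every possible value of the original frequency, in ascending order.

Frequencies that alias to 18.5 MHz are k·fs ± 18.5 MHz for integer k ≥ 0.
k=0: 18.5 MHz.
k=1: 30.5 MHz, 67.5 MHz.
k=2: 79.5 MHz, 116.5 MHz.
k=3: 128.5 MHz, 165.5 MHz.
Within [38.5 MHz, 80.5 MHz]: 67.5 MHz, 79.5 MHz.

67.5 MHz, 79.5 MHz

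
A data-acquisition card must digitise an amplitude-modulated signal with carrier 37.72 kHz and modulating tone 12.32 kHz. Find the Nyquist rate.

AM sidebands sit at fc ± fm = 25.4 kHz and 50.04 kHz.
Highest-frequency component: 50.04 kHz.
Nyquist rate = 2 × 50.04 kHz = 100.08 kHz.

100.08 kHz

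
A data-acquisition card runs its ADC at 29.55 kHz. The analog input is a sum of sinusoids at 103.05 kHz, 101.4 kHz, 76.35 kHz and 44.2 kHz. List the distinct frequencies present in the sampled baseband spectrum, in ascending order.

fs/2 = 14.775 kHz.
103.05 kHz mod fs = 14.4 kHz.
14.4 kHz ≤ fs/2 = 14.775 kHz, appears at 14.4 kHz.
101.4 kHz mod fs = 12.75 kHz.
12.75 kHz ≤ fs/2 = 14.775 kHz, appears at 12.75 kHz.
76.35 kHz mod fs = 17.25 kHz.
17.25 kHz > fs/2 = 14.775 kHz, folds to fs − 17.25 kHz = 12.3 kHz.
44.2 kHz mod fs = 14.65 kHz.
14.65 kHz ≤ fs/2 = 14.775 kHz, appears at 14.65 kHz.
Distinct values: {12.3 kHz, 12.75 kHz, 14.4 kHz, 14.65 kHz}.

12.3 kHz, 12.75 kHz, 14.4 kHz, 14.65 kHz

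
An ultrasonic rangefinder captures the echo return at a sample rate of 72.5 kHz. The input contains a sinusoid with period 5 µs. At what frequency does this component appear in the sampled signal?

17.5 kHz

T = 5 µs → f = 1/T = 200 kHz.
200 kHz mod fs = 55 kHz.
55 kHz > fs/2 = 36.25 kHz, folds to fs − 55 kHz = 17.5 kHz.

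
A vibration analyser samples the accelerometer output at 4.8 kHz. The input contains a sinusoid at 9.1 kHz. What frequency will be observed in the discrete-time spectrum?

9.1 kHz mod fs = 4.3 kHz.
4.3 kHz > fs/2 = 2.4 kHz, folds to fs − 4.3 kHz = 0.5 kHz.

0.5 kHz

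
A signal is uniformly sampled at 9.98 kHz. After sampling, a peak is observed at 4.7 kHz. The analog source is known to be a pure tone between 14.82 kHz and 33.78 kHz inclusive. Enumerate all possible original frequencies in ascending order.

Frequencies that alias to 4.7 kHz are k·fs ± 4.7 kHz for integer k ≥ 0.
k=0: 4.7 kHz.
k=1: 5.28 kHz, 14.68 kHz.
k=2: 15.26 kHz, 24.66 kHz.
k=3: 25.24 kHz, 34.64 kHz.
k=4: 35.22 kHz, 44.62 kHz.
Within [14.82 kHz, 33.78 kHz]: 15.26 kHz, 24.66 kHz, 25.24 kHz.

15.26 kHz, 24.66 kHz, 25.24 kHz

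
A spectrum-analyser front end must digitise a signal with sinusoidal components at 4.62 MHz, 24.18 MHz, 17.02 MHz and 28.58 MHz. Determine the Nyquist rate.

Highest-frequency component: 28.58 MHz.
Nyquist rate = 2 × 28.58 MHz = 57.16 MHz.

57.16 MHz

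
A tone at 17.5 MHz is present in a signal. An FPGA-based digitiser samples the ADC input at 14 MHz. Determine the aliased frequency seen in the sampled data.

3.5 MHz

17.5 MHz mod fs = 3.5 MHz.
3.5 MHz ≤ fs/2 = 7 MHz, appears at 3.5 MHz.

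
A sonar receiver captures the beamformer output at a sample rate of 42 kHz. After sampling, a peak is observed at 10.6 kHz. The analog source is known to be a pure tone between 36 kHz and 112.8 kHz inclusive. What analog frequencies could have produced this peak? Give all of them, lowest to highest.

52.6 kHz, 73.4 kHz, 94.6 kHz

Frequencies that alias to 10.6 kHz are k·fs ± 10.6 kHz for integer k ≥ 0.
k=0: 10.6 kHz.
k=1: 31.4 kHz, 52.6 kHz.
k=2: 73.4 kHz, 94.6 kHz.
k=3: 115.4 kHz, 136.6 kHz.
Within [36 kHz, 112.8 kHz]: 52.6 kHz, 73.4 kHz, 94.6 kHz.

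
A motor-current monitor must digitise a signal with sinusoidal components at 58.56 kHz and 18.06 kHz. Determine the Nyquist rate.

117.12 kHz

Highest-frequency component: 58.56 kHz.
Nyquist rate = 2 × 58.56 kHz = 117.12 kHz.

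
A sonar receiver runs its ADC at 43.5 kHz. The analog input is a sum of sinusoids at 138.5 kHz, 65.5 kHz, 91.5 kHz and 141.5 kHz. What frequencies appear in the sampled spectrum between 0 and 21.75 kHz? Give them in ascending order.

fs/2 = 21.75 kHz.
138.5 kHz mod fs = 8 kHz.
8 kHz ≤ fs/2 = 21.75 kHz, appears at 8 kHz.
65.5 kHz mod fs = 22 kHz.
22 kHz > fs/2 = 21.75 kHz, folds to fs − 22 kHz = 21.5 kHz.
91.5 kHz mod fs = 4.5 kHz.
4.5 kHz ≤ fs/2 = 21.75 kHz, appears at 4.5 kHz.
141.5 kHz mod fs = 11 kHz.
11 kHz ≤ fs/2 = 21.75 kHz, appears at 11 kHz.
Distinct values: {4.5 kHz, 8 kHz, 11 kHz, 21.5 kHz}.

4.5 kHz, 8 kHz, 11 kHz, 21.5 kHz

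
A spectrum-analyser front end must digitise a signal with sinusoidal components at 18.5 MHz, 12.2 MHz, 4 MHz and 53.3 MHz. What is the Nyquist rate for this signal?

Highest-frequency component: 53.3 MHz.
Nyquist rate = 2 × 53.3 MHz = 106.6 MHz.

106.6 MHz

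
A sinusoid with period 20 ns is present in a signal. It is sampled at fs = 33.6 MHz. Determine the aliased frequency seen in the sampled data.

16.4 MHz

T = 20 ns → f = 1/T = 50 MHz.
50 MHz mod fs = 16.4 MHz.
16.4 MHz ≤ fs/2 = 16.8 MHz, appears at 16.4 MHz.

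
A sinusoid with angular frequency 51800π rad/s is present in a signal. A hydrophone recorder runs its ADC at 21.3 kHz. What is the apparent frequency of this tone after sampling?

4.6 kHz

ω = 51800π rad/s → f = ω/(2π) = 25900 Hz = 25.9 kHz.
25.9 kHz mod fs = 4.6 kHz.
4.6 kHz ≤ fs/2 = 10.65 kHz, appears at 4.6 kHz.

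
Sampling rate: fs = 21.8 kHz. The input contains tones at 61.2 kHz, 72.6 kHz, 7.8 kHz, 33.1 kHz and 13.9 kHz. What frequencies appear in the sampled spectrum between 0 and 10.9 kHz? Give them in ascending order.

fs/2 = 10.9 kHz.
61.2 kHz mod fs = 17.6 kHz.
17.6 kHz > fs/2 = 10.9 kHz, folds to fs − 17.6 kHz = 4.2 kHz.
72.6 kHz mod fs = 7.2 kHz.
7.2 kHz ≤ fs/2 = 10.9 kHz, appears at 7.2 kHz.
7.8 kHz ≤ fs/2 = 10.9 kHz, passes unchanged.
33.1 kHz mod fs = 11.3 kHz.
11.3 kHz > fs/2 = 10.9 kHz, folds to fs − 11.3 kHz = 10.5 kHz.
13.9 kHz > fs/2 = 10.9 kHz, folds to fs − 13.9 kHz = 7.9 kHz.
Distinct values: {4.2 kHz, 7.2 kHz, 7.8 kHz, 7.9 kHz, 10.5 kHz}.

4.2 kHz, 7.2 kHz, 7.8 kHz, 7.9 kHz, 10.5 kHz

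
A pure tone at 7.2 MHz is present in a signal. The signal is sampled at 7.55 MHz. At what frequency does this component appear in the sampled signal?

7.2 MHz > fs/2 = 3.775 MHz, folds to fs − 7.2 MHz = 0.35 MHz.

0.35 MHz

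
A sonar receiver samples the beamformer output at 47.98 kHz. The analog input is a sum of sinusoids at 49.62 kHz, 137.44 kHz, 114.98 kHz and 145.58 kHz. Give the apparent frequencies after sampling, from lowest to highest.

1.64 kHz, 6.5 kHz, 19.02 kHz

fs/2 = 23.99 kHz.
49.62 kHz mod fs = 1.64 kHz.
1.64 kHz ≤ fs/2 = 23.99 kHz, appears at 1.64 kHz.
137.44 kHz mod fs = 41.48 kHz.
41.48 kHz > fs/2 = 23.99 kHz, folds to fs − 41.48 kHz = 6.5 kHz.
114.98 kHz mod fs = 19.02 kHz.
19.02 kHz ≤ fs/2 = 23.99 kHz, appears at 19.02 kHz.
145.58 kHz mod fs = 1.64 kHz.
1.64 kHz ≤ fs/2 = 23.99 kHz, appears at 1.64 kHz.
Distinct values: {1.64 kHz, 6.5 kHz, 19.02 kHz}.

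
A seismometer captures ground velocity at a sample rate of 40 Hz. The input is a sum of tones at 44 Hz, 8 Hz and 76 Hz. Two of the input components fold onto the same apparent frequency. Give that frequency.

4 Hz

fs/2 = 20 Hz.
44 Hz mod fs = 4 Hz.
4 Hz ≤ fs/2 = 20 Hz, appears at 4 Hz.
8 Hz ≤ fs/2 = 20 Hz, passes unchanged.
76 Hz mod fs = 36 Hz.
36 Hz > fs/2 = 20 Hz, folds to fs − 36 Hz = 4 Hz.
44 Hz and 76 Hz both map to 4 Hz.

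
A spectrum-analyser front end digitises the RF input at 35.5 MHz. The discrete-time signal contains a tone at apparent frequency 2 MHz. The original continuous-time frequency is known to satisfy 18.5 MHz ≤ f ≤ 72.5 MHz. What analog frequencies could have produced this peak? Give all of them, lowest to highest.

Frequencies that alias to 2 MHz are k·fs ± 2 MHz for integer k ≥ 0.
k=0: 2 MHz.
k=1: 33.5 MHz, 37.5 MHz.
k=2: 69 MHz, 73 MHz.
k=3: 104.5 MHz, 108.5 MHz.
Within [18.5 MHz, 72.5 MHz]: 33.5 MHz, 37.5 MHz, 69 MHz.

33.5 MHz, 37.5 MHz, 69 MHz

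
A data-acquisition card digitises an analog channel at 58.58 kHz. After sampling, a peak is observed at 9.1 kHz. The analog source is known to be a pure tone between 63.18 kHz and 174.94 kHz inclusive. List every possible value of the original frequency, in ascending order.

67.68 kHz, 108.06 kHz, 126.26 kHz, 166.64 kHz

Frequencies that alias to 9.1 kHz are k·fs ± 9.1 kHz for integer k ≥ 0.
k=0: 9.1 kHz.
k=1: 49.48 kHz, 67.68 kHz.
k=2: 108.06 kHz, 126.26 kHz.
k=3: 166.64 kHz, 184.84 kHz.
k=4: 225.22 kHz, 243.42 kHz.
Within [63.18 kHz, 174.94 kHz]: 67.68 kHz, 108.06 kHz, 126.26 kHz, 166.64 kHz.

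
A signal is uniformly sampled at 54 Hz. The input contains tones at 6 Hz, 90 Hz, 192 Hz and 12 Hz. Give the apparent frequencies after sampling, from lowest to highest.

6 Hz, 12 Hz, 18 Hz, 24 Hz

fs/2 = 27 Hz.
6 Hz ≤ fs/2 = 27 Hz, passes unchanged.
90 Hz mod fs = 36 Hz.
36 Hz > fs/2 = 27 Hz, folds to fs − 36 Hz = 18 Hz.
192 Hz mod fs = 30 Hz.
30 Hz > fs/2 = 27 Hz, folds to fs − 30 Hz = 24 Hz.
12 Hz ≤ fs/2 = 27 Hz, passes unchanged.
Distinct values: {6 Hz, 12 Hz, 18 Hz, 24 Hz}.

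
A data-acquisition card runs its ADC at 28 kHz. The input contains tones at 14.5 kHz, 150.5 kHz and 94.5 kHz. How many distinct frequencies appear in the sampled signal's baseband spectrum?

2

fs/2 = 14 kHz.
14.5 kHz > fs/2 = 14 kHz, folds to fs − 14.5 kHz = 13.5 kHz.
150.5 kHz mod fs = 10.5 kHz.
10.5 kHz ≤ fs/2 = 14 kHz, appears at 10.5 kHz.
94.5 kHz mod fs = 10.5 kHz.
10.5 kHz ≤ fs/2 = 14 kHz, appears at 10.5 kHz.
Distinct values: {10.5 kHz, 13.5 kHz} → 2.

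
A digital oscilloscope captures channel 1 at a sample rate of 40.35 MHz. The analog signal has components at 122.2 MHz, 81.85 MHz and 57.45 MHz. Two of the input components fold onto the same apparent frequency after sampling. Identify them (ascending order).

fs/2 = 20.175 MHz.
122.2 MHz mod fs = 1.15 MHz.
1.15 MHz ≤ fs/2 = 20.175 MHz, appears at 1.15 MHz.
81.85 MHz mod fs = 1.15 MHz.
1.15 MHz ≤ fs/2 = 20.175 MHz, appears at 1.15 MHz.
57.45 MHz mod fs = 17.1 MHz.
17.1 MHz ≤ fs/2 = 20.175 MHz, appears at 17.1 MHz.
81.85 MHz and 122.2 MHz both map to 1.15 MHz.

81.85 MHz, 122.2 MHz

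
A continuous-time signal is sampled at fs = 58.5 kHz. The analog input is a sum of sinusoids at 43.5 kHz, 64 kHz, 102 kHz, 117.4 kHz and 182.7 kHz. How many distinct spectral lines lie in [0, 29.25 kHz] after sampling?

fs/2 = 29.25 kHz.
43.5 kHz > fs/2 = 29.25 kHz, folds to fs − 43.5 kHz = 15 kHz.
64 kHz mod fs = 5.5 kHz.
5.5 kHz ≤ fs/2 = 29.25 kHz, appears at 5.5 kHz.
102 kHz mod fs = 43.5 kHz.
43.5 kHz > fs/2 = 29.25 kHz, folds to fs − 43.5 kHz = 15 kHz.
117.4 kHz mod fs = 0.4 kHz.
0.4 kHz ≤ fs/2 = 29.25 kHz, appears at 0.4 kHz.
182.7 kHz mod fs = 7.2 kHz.
7.2 kHz ≤ fs/2 = 29.25 kHz, appears at 7.2 kHz.
Distinct values: {0.4 kHz, 5.5 kHz, 7.2 kHz, 15 kHz} → 4.

4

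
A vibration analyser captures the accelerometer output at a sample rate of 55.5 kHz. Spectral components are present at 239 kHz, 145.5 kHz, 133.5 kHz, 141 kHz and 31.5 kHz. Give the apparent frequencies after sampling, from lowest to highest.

17 kHz, 21 kHz, 22.5 kHz, 24 kHz, 25.5 kHz

fs/2 = 27.75 kHz.
239 kHz mod fs = 17 kHz.
17 kHz ≤ fs/2 = 27.75 kHz, appears at 17 kHz.
145.5 kHz mod fs = 34.5 kHz.
34.5 kHz > fs/2 = 27.75 kHz, folds to fs − 34.5 kHz = 21 kHz.
133.5 kHz mod fs = 22.5 kHz.
22.5 kHz ≤ fs/2 = 27.75 kHz, appears at 22.5 kHz.
141 kHz mod fs = 30 kHz.
30 kHz > fs/2 = 27.75 kHz, folds to fs − 30 kHz = 25.5 kHz.
31.5 kHz > fs/2 = 27.75 kHz, folds to fs − 31.5 kHz = 24 kHz.
Distinct values: {17 kHz, 21 kHz, 22.5 kHz, 24 kHz, 25.5 kHz}.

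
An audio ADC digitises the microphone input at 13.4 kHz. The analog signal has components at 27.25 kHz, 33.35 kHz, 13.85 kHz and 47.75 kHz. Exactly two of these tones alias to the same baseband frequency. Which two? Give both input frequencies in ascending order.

13.85 kHz, 27.25 kHz

fs/2 = 6.7 kHz.
27.25 kHz mod fs = 0.45 kHz.
0.45 kHz ≤ fs/2 = 6.7 kHz, appears at 0.45 kHz.
33.35 kHz mod fs = 6.55 kHz.
6.55 kHz ≤ fs/2 = 6.7 kHz, appears at 6.55 kHz.
13.85 kHz mod fs = 0.45 kHz.
0.45 kHz ≤ fs/2 = 6.7 kHz, appears at 0.45 kHz.
47.75 kHz mod fs = 7.55 kHz.
7.55 kHz > fs/2 = 6.7 kHz, folds to fs − 7.55 kHz = 5.85 kHz.
13.85 kHz and 27.25 kHz both map to 0.45 kHz.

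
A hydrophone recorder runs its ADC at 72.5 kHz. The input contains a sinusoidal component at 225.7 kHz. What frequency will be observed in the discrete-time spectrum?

8.2 kHz

225.7 kHz mod fs = 8.2 kHz.
8.2 kHz ≤ fs/2 = 36.25 kHz, appears at 8.2 kHz.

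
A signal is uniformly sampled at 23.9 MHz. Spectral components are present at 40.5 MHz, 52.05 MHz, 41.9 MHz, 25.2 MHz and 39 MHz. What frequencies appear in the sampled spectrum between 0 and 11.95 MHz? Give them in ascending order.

1.3 MHz, 4.25 MHz, 5.9 MHz, 7.3 MHz, 8.8 MHz

fs/2 = 11.95 MHz.
40.5 MHz mod fs = 16.6 MHz.
16.6 MHz > fs/2 = 11.95 MHz, folds to fs − 16.6 MHz = 7.3 MHz.
52.05 MHz mod fs = 4.25 MHz.
4.25 MHz ≤ fs/2 = 11.95 MHz, appears at 4.25 MHz.
41.9 MHz mod fs = 18 MHz.
18 MHz > fs/2 = 11.95 MHz, folds to fs − 18 MHz = 5.9 MHz.
25.2 MHz mod fs = 1.3 MHz.
1.3 MHz ≤ fs/2 = 11.95 MHz, appears at 1.3 MHz.
39 MHz mod fs = 15.1 MHz.
15.1 MHz > fs/2 = 11.95 MHz, folds to fs − 15.1 MHz = 8.8 MHz.
Distinct values: {1.3 MHz, 4.25 MHz, 5.9 MHz, 7.3 MHz, 8.8 MHz}.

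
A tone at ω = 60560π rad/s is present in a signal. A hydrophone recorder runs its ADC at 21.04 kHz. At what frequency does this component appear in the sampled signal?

ω = 60560π rad/s → f = ω/(2π) = 30280 Hz = 30.28 kHz.
30.28 kHz mod fs = 9.24 kHz.
9.24 kHz ≤ fs/2 = 10.52 kHz, appears at 9.24 kHz.

9.24 kHz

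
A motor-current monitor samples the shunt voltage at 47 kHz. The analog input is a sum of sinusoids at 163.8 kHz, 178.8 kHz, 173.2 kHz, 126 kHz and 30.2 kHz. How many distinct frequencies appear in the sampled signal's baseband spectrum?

5

fs/2 = 23.5 kHz.
163.8 kHz mod fs = 22.8 kHz.
22.8 kHz ≤ fs/2 = 23.5 kHz, appears at 22.8 kHz.
178.8 kHz mod fs = 37.8 kHz.
37.8 kHz > fs/2 = 23.5 kHz, folds to fs − 37.8 kHz = 9.2 kHz.
173.2 kHz mod fs = 32.2 kHz.
32.2 kHz > fs/2 = 23.5 kHz, folds to fs − 32.2 kHz = 14.8 kHz.
126 kHz mod fs = 32 kHz.
32 kHz > fs/2 = 23.5 kHz, folds to fs − 32 kHz = 15 kHz.
30.2 kHz > fs/2 = 23.5 kHz, folds to fs − 30.2 kHz = 16.8 kHz.
Distinct values: {9.2 kHz, 14.8 kHz, 15 kHz, 16.8 kHz, 22.8 kHz} → 5.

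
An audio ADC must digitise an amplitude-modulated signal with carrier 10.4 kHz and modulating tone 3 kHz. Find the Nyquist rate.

26.8 kHz

AM sidebands sit at fc ± fm = 7.4 kHz and 13.4 kHz.
Highest-frequency component: 13.4 kHz.
Nyquist rate = 2 × 13.4 kHz = 26.8 kHz.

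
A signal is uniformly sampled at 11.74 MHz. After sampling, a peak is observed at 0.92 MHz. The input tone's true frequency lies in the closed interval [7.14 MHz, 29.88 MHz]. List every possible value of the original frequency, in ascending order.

Frequencies that alias to 0.92 MHz are k·fs ± 0.92 MHz for integer k ≥ 0.
k=0: 0.92 MHz.
k=1: 10.82 MHz, 12.66 MHz.
k=2: 22.56 MHz, 24.4 MHz.
k=3: 34.3 MHz, 36.14 MHz.
Within [7.14 MHz, 29.88 MHz]: 10.82 MHz, 12.66 MHz, 22.56 MHz, 24.4 MHz.

10.82 MHz, 12.66 MHz, 22.56 MHz, 24.4 MHz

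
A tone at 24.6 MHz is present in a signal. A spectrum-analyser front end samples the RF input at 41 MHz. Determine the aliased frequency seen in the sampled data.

24.6 MHz > fs/2 = 20.5 MHz, folds to fs − 24.6 MHz = 16.4 MHz.

16.4 MHz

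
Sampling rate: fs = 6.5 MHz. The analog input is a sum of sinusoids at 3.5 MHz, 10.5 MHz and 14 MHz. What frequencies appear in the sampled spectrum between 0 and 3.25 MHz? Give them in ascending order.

fs/2 = 3.25 MHz.
3.5 MHz > fs/2 = 3.25 MHz, folds to fs − 3.5 MHz = 3 MHz.
10.5 MHz mod fs = 4 MHz.
4 MHz > fs/2 = 3.25 MHz, folds to fs − 4 MHz = 2.5 MHz.
14 MHz mod fs = 1 MHz.
1 MHz ≤ fs/2 = 3.25 MHz, appears at 1 MHz.
Distinct values: {1 MHz, 2.5 MHz, 3 MHz}.

1 MHz, 2.5 MHz, 3 MHz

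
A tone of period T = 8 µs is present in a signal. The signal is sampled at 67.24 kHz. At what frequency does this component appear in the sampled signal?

9.48 kHz

T = 8 µs → f = 1/T = 125 kHz.
125 kHz mod fs = 57.76 kHz.
57.76 kHz > fs/2 = 33.62 kHz, folds to fs − 57.76 kHz = 9.48 kHz.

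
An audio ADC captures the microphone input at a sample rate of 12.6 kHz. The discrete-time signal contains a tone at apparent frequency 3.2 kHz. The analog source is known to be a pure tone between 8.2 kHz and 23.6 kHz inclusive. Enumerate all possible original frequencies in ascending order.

9.4 kHz, 15.8 kHz, 22 kHz

Frequencies that alias to 3.2 kHz are k·fs ± 3.2 kHz for integer k ≥ 0.
k=0: 3.2 kHz.
k=1: 9.4 kHz, 15.8 kHz.
k=2: 22 kHz, 28.4 kHz.
k=3: 34.6 kHz, 41 kHz.
Within [8.2 kHz, 23.6 kHz]: 9.4 kHz, 15.8 kHz, 22 kHz.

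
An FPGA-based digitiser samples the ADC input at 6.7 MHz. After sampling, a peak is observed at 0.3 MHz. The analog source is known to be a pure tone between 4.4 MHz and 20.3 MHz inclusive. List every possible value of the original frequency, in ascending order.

Frequencies that alias to 0.3 MHz are k·fs ± 0.3 MHz for integer k ≥ 0.
k=0: 0.3 MHz.
k=1: 6.4 MHz, 7 MHz.
k=2: 13.1 MHz, 13.7 MHz.
k=3: 19.8 MHz, 20.4 MHz.
k=4: 26.5 MHz, 27.1 MHz.
Within [4.4 MHz, 20.3 MHz]: 6.4 MHz, 7 MHz, 13.1 MHz, 13.7 MHz, 19.8 MHz.

6.4 MHz, 7 MHz, 13.1 MHz, 13.7 MHz, 19.8 MHz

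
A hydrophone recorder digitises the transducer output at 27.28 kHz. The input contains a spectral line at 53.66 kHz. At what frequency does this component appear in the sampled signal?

53.66 kHz mod fs = 26.38 kHz.
26.38 kHz > fs/2 = 13.64 kHz, folds to fs − 26.38 kHz = 0.9 kHz.

0.9 kHz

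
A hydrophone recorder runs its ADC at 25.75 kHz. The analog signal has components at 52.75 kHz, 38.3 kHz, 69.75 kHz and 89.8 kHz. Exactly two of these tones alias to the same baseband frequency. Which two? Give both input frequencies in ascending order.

38.3 kHz, 89.8 kHz

fs/2 = 12.875 kHz.
52.75 kHz mod fs = 1.25 kHz.
1.25 kHz ≤ fs/2 = 12.875 kHz, appears at 1.25 kHz.
38.3 kHz mod fs = 12.55 kHz.
12.55 kHz ≤ fs/2 = 12.875 kHz, appears at 12.55 kHz.
69.75 kHz mod fs = 18.25 kHz.
18.25 kHz > fs/2 = 12.875 kHz, folds to fs − 18.25 kHz = 7.5 kHz.
89.8 kHz mod fs = 12.55 kHz.
12.55 kHz ≤ fs/2 = 12.875 kHz, appears at 12.55 kHz.
38.3 kHz and 89.8 kHz both map to 12.55 kHz.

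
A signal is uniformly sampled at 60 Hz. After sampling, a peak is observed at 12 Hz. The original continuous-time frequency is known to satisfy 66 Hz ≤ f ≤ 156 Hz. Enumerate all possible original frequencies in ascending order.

Frequencies that alias to 12 Hz are k·fs ± 12 Hz for integer k ≥ 0.
k=0: 12 Hz.
k=1: 48 Hz, 72 Hz.
k=2: 108 Hz, 132 Hz.
k=3: 168 Hz, 192 Hz.
Within [66 Hz, 156 Hz]: 72 Hz, 108 Hz, 132 Hz.

72 Hz, 108 Hz, 132 Hz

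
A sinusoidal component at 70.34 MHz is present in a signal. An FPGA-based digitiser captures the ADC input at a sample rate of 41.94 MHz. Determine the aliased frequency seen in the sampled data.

13.54 MHz

70.34 MHz mod fs = 28.4 MHz.
28.4 MHz > fs/2 = 20.97 MHz, folds to fs − 28.4 MHz = 13.54 MHz.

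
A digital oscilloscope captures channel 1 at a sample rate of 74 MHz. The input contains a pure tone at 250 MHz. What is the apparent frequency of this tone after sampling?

28 MHz

250 MHz mod fs = 28 MHz.
28 MHz ≤ fs/2 = 37 MHz, appears at 28 MHz.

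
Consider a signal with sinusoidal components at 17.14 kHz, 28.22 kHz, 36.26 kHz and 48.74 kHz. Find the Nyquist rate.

97.48 kHz

Highest-frequency component: 48.74 kHz.
Nyquist rate = 2 × 48.74 kHz = 97.48 kHz.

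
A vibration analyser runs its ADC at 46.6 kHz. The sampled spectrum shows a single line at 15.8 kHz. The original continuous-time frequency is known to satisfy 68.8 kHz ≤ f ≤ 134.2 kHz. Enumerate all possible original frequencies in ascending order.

77.4 kHz, 109 kHz, 124 kHz

Frequencies that alias to 15.8 kHz are k·fs ± 15.8 kHz for integer k ≥ 0.
k=0: 15.8 kHz.
k=1: 30.8 kHz, 62.4 kHz.
k=2: 77.4 kHz, 109 kHz.
k=3: 124 kHz, 155.6 kHz.
k=4: 170.6 kHz, 202.2 kHz.
Within [68.8 kHz, 134.2 kHz]: 77.4 kHz, 109 kHz, 124 kHz.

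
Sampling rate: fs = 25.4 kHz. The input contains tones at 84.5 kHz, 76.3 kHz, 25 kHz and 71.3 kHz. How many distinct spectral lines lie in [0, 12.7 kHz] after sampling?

fs/2 = 12.7 kHz.
84.5 kHz mod fs = 8.3 kHz.
8.3 kHz ≤ fs/2 = 12.7 kHz, appears at 8.3 kHz.
76.3 kHz mod fs = 0.1 kHz.
0.1 kHz ≤ fs/2 = 12.7 kHz, appears at 0.1 kHz.
25 kHz > fs/2 = 12.7 kHz, folds to fs − 25 kHz = 0.4 kHz.
71.3 kHz mod fs = 20.5 kHz.
20.5 kHz > fs/2 = 12.7 kHz, folds to fs − 20.5 kHz = 4.9 kHz.
Distinct values: {0.1 kHz, 0.4 kHz, 4.9 kHz, 8.3 kHz} → 4.

4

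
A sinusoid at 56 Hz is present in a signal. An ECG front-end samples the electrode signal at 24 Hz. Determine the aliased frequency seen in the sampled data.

56 Hz mod fs = 8 Hz.
8 Hz ≤ fs/2 = 12 Hz, appears at 8 Hz.

8 Hz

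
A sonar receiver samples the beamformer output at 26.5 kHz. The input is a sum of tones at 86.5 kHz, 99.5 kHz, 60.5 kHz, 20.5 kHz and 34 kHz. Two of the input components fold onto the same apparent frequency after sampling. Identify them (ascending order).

fs/2 = 13.25 kHz.
86.5 kHz mod fs = 7 kHz.
7 kHz ≤ fs/2 = 13.25 kHz, appears at 7 kHz.
99.5 kHz mod fs = 20 kHz.
20 kHz > fs/2 = 13.25 kHz, folds to fs − 20 kHz = 6.5 kHz.
60.5 kHz mod fs = 7.5 kHz.
7.5 kHz ≤ fs/2 = 13.25 kHz, appears at 7.5 kHz.
20.5 kHz > fs/2 = 13.25 kHz, folds to fs − 20.5 kHz = 6 kHz.
34 kHz mod fs = 7.5 kHz.
7.5 kHz ≤ fs/2 = 13.25 kHz, appears at 7.5 kHz.
34 kHz and 60.5 kHz both map to 7.5 kHz.

34 kHz, 60.5 kHz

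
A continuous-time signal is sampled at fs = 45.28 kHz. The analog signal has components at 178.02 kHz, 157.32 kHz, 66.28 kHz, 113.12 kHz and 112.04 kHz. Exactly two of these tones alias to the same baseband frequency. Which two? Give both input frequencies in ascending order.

fs/2 = 22.64 kHz.
178.02 kHz mod fs = 42.18 kHz.
42.18 kHz > fs/2 = 22.64 kHz, folds to fs − 42.18 kHz = 3.1 kHz.
157.32 kHz mod fs = 21.48 kHz.
21.48 kHz ≤ fs/2 = 22.64 kHz, appears at 21.48 kHz.
66.28 kHz mod fs = 21 kHz.
21 kHz ≤ fs/2 = 22.64 kHz, appears at 21 kHz.
113.12 kHz mod fs = 22.56 kHz.
22.56 kHz ≤ fs/2 = 22.64 kHz, appears at 22.56 kHz.
112.04 kHz mod fs = 21.48 kHz.
21.48 kHz ≤ fs/2 = 22.64 kHz, appears at 21.48 kHz.
112.04 kHz and 157.32 kHz both map to 21.48 kHz.

112.04 kHz, 157.32 kHz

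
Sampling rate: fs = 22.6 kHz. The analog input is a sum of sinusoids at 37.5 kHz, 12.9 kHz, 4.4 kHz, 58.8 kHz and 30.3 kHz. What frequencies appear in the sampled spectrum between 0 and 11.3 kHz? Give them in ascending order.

fs/2 = 11.3 kHz.
37.5 kHz mod fs = 14.9 kHz.
14.9 kHz > fs/2 = 11.3 kHz, folds to fs − 14.9 kHz = 7.7 kHz.
12.9 kHz > fs/2 = 11.3 kHz, folds to fs − 12.9 kHz = 9.7 kHz.
4.4 kHz ≤ fs/2 = 11.3 kHz, passes unchanged.
58.8 kHz mod fs = 13.6 kHz.
13.6 kHz > fs/2 = 11.3 kHz, folds to fs − 13.6 kHz = 9 kHz.
30.3 kHz mod fs = 7.7 kHz.
7.7 kHz ≤ fs/2 = 11.3 kHz, appears at 7.7 kHz.
Distinct values: {4.4 kHz, 7.7 kHz, 9 kHz, 9.7 kHz}.

4.4 kHz, 7.7 kHz, 9 kHz, 9.7 kHz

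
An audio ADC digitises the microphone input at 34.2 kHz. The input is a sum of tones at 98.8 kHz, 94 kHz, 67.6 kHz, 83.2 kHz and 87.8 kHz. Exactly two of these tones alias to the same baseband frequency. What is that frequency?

fs/2 = 17.1 kHz.
98.8 kHz mod fs = 30.4 kHz.
30.4 kHz > fs/2 = 17.1 kHz, folds to fs − 30.4 kHz = 3.8 kHz.
94 kHz mod fs = 25.6 kHz.
25.6 kHz > fs/2 = 17.1 kHz, folds to fs − 25.6 kHz = 8.6 kHz.
67.6 kHz mod fs = 33.4 kHz.
33.4 kHz > fs/2 = 17.1 kHz, folds to fs − 33.4 kHz = 0.8 kHz.
83.2 kHz mod fs = 14.8 kHz.
14.8 kHz ≤ fs/2 = 17.1 kHz, appears at 14.8 kHz.
87.8 kHz mod fs = 19.4 kHz.
19.4 kHz > fs/2 = 17.1 kHz, folds to fs − 19.4 kHz = 14.8 kHz.
83.2 kHz and 87.8 kHz both map to 14.8 kHz.

14.8 kHz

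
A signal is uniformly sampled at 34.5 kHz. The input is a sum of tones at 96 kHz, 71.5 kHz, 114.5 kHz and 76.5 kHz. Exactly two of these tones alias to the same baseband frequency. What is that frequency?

fs/2 = 17.25 kHz.
96 kHz mod fs = 27 kHz.
27 kHz > fs/2 = 17.25 kHz, folds to fs − 27 kHz = 7.5 kHz.
71.5 kHz mod fs = 2.5 kHz.
2.5 kHz ≤ fs/2 = 17.25 kHz, appears at 2.5 kHz.
114.5 kHz mod fs = 11 kHz.
11 kHz ≤ fs/2 = 17.25 kHz, appears at 11 kHz.
76.5 kHz mod fs = 7.5 kHz.
7.5 kHz ≤ fs/2 = 17.25 kHz, appears at 7.5 kHz.
76.5 kHz and 96 kHz both map to 7.5 kHz.

7.5 kHz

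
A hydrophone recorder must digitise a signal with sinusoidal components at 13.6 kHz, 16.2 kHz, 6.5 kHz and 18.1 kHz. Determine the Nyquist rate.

Highest-frequency component: 18.1 kHz.
Nyquist rate = 2 × 18.1 kHz = 36.2 kHz.

36.2 kHz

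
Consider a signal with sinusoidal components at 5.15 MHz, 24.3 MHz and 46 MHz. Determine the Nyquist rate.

Highest-frequency component: 46 MHz.
Nyquist rate = 2 × 46 MHz = 92 MHz.

92 MHz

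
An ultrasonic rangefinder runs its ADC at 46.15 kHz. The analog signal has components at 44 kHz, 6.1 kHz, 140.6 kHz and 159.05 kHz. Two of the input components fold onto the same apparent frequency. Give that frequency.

2.15 kHz

fs/2 = 23.075 kHz.
44 kHz > fs/2 = 23.075 kHz, folds to fs − 44 kHz = 2.15 kHz.
6.1 kHz ≤ fs/2 = 23.075 kHz, passes unchanged.
140.6 kHz mod fs = 2.15 kHz.
2.15 kHz ≤ fs/2 = 23.075 kHz, appears at 2.15 kHz.
159.05 kHz mod fs = 20.6 kHz.
20.6 kHz ≤ fs/2 = 23.075 kHz, appears at 20.6 kHz.
44 kHz and 140.6 kHz both map to 2.15 kHz.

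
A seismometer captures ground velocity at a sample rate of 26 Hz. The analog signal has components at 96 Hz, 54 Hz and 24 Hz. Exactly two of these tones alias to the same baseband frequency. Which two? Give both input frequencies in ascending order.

24 Hz, 54 Hz

fs/2 = 13 Hz.
96 Hz mod fs = 18 Hz.
18 Hz > fs/2 = 13 Hz, folds to fs − 18 Hz = 8 Hz.
54 Hz mod fs = 2 Hz.
2 Hz ≤ fs/2 = 13 Hz, appears at 2 Hz.
24 Hz > fs/2 = 13 Hz, folds to fs − 24 Hz = 2 Hz.
24 Hz and 54 Hz both map to 2 Hz.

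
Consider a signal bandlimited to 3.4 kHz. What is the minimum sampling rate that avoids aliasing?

6.8 kHz

Nyquist rate = 2 × 3.4 kHz = 6.8 kHz.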